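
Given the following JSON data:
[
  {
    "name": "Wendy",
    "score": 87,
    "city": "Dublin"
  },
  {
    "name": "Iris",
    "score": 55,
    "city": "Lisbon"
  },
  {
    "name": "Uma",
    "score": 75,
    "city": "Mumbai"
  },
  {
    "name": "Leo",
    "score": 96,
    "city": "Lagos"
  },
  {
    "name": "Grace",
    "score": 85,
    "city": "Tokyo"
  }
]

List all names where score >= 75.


Filtering records where score >= 75:
  Wendy (score=87) -> YES
  Iris (score=55) -> no
  Uma (score=75) -> YES
  Leo (score=96) -> YES
  Grace (score=85) -> YES


ANSWER: Wendy, Uma, Leo, Grace


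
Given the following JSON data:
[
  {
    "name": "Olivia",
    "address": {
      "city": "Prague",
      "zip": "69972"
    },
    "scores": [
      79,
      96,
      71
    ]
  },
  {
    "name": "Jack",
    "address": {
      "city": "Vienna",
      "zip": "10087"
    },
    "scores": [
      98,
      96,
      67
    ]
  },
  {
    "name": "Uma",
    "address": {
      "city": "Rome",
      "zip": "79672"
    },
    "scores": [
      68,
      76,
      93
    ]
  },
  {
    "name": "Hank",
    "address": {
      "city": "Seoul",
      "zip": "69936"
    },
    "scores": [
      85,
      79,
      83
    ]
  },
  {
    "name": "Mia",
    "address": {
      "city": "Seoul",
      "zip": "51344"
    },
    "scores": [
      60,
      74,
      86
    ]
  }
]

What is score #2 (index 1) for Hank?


Path: records[3].scores[1]
Value: 79

ANSWER: 79


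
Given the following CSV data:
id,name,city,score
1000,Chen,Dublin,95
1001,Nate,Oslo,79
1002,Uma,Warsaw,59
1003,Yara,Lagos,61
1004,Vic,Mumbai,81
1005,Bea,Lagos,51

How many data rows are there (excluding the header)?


Counting rows (excluding header):
Header: id,name,city,score
Data rows: 6

ANSWER: 6


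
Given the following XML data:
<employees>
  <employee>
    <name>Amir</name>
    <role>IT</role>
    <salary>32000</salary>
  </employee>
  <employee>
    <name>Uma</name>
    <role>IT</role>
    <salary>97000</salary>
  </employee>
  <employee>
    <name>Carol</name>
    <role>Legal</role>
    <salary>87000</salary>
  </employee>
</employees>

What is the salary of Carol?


Searching for <employee> with <name>Carol</name>
Found at position 3
<salary>87000</salary>

ANSWER: 87000


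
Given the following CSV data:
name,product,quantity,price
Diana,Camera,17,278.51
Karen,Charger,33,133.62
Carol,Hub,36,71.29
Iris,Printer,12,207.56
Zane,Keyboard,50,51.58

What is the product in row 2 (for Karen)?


Row 2: Karen
Column 'product' = Charger

ANSWER: Charger


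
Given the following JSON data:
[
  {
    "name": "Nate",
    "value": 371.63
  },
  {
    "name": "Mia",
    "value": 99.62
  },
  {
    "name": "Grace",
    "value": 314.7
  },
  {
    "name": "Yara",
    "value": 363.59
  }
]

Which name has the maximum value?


Comparing values:
  Nate: 371.63
  Mia: 99.62
  Grace: 314.7
  Yara: 363.59
Maximum: Nate (371.63)

ANSWER: Nate


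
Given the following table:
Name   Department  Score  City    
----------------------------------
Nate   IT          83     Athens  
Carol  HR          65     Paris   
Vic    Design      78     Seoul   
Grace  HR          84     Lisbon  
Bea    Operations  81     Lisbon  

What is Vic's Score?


Row 3: Vic
Score = 78

ANSWER: 78


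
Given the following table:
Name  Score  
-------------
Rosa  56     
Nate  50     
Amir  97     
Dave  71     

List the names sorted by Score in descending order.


Sorting by Score (descending):
  Amir: 97
  Dave: 71
  Rosa: 56
  Nate: 50


ANSWER: Amir, Dave, Rosa, Nate


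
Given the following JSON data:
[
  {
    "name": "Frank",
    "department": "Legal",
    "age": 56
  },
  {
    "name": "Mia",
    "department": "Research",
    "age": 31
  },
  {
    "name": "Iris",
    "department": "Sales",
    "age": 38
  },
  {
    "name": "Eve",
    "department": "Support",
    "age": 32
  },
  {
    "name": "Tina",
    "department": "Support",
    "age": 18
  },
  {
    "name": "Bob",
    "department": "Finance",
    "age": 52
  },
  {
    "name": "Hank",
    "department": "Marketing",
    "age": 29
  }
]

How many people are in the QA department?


Scanning records for department = QA
  No matches found
Count: 0

ANSWER: 0


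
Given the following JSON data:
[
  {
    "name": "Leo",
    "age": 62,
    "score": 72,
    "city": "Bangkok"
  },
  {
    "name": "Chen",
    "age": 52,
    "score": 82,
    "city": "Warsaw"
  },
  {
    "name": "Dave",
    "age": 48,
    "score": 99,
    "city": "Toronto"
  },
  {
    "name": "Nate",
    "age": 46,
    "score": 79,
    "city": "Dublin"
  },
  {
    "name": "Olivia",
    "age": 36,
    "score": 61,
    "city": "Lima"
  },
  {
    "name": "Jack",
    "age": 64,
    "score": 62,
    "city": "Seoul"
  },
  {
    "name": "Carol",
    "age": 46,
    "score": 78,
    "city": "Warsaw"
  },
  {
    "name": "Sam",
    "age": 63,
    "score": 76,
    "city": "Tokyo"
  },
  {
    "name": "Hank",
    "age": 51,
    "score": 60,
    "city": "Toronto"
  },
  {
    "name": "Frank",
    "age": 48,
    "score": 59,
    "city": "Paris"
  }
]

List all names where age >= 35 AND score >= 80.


Checking both conditions:
  Leo (age=62, score=72) -> no
  Chen (age=52, score=82) -> YES
  Dave (age=48, score=99) -> YES
  Nate (age=46, score=79) -> no
  Olivia (age=36, score=61) -> no
  Jack (age=64, score=62) -> no
  Carol (age=46, score=78) -> no
  Sam (age=63, score=76) -> no
  Hank (age=51, score=60) -> no
  Frank (age=48, score=59) -> no


ANSWER: Chen, Dave


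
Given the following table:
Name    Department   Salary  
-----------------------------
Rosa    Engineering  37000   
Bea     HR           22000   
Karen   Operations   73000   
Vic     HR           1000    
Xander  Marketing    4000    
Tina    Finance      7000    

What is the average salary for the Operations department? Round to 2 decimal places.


Operations department members:
  Karen: 73000
Sum = 73000
Count = 1
Average = 73000 / 1 = 73000.00

ANSWER: 73000.00


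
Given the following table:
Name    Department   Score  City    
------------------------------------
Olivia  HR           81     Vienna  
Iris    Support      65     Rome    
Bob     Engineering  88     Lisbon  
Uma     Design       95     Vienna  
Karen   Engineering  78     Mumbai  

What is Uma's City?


Row 4: Uma
City = Vienna

ANSWER: Vienna


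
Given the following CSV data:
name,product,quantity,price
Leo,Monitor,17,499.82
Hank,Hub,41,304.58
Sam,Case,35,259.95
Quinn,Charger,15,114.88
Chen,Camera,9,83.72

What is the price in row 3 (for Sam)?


Row 3: Sam
Column 'price' = 259.95

ANSWER: 259.95


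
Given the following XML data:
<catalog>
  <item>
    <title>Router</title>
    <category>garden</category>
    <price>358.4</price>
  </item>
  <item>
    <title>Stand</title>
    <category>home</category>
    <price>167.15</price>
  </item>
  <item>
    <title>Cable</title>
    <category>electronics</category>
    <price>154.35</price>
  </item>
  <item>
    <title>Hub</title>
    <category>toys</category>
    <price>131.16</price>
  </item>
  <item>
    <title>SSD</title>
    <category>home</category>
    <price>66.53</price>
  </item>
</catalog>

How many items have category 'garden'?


Scanning <item> elements for <category>garden</category>:
  Item 1: Router -> MATCH
Count: 1

ANSWER: 1


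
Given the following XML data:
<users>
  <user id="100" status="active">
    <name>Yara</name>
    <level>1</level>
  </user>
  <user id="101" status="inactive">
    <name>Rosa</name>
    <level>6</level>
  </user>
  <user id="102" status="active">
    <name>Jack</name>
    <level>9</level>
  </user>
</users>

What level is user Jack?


Finding user: Jack
<level>9</level>

ANSWER: 9


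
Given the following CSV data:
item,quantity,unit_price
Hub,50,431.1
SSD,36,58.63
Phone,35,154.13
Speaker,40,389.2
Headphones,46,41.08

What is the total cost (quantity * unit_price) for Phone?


Row: Phone
quantity = 35
unit_price = 154.13
total = 35 * 154.13 = 5394.55

ANSWER: 5394.55


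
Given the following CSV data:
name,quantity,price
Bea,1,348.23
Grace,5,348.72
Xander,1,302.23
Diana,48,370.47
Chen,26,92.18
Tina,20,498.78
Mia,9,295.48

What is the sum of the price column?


Values in 'price' column:
  Row 1: 348.23
  Row 2: 348.72
  Row 3: 302.23
  Row 4: 370.47
  Row 5: 92.18
  Row 6: 498.78
  Row 7: 295.48
Sum = 348.23 + 348.72 + 302.23 + 370.47 + 92.18 + 498.78 + 295.48 = 2256.09

ANSWER: 2256.09


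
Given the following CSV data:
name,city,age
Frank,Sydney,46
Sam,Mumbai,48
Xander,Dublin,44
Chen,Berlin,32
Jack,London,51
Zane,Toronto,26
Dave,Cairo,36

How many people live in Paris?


Scanning city column for 'Paris':
Total matches: 0

ANSWER: 0


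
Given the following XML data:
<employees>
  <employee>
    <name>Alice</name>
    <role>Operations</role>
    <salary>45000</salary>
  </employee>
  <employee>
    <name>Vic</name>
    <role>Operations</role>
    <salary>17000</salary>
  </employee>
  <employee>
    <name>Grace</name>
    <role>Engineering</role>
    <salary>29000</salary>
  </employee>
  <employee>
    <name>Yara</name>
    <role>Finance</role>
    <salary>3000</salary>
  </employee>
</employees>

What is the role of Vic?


Searching for <employee> with <name>Vic</name>
Found at position 2
<role>Operations</role>

ANSWER: Operations


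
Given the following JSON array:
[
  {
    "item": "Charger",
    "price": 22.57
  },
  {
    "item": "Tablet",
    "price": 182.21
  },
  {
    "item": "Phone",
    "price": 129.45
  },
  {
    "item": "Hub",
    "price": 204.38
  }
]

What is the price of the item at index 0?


Array index 0 -> Charger
price = 22.57

ANSWER: 22.57


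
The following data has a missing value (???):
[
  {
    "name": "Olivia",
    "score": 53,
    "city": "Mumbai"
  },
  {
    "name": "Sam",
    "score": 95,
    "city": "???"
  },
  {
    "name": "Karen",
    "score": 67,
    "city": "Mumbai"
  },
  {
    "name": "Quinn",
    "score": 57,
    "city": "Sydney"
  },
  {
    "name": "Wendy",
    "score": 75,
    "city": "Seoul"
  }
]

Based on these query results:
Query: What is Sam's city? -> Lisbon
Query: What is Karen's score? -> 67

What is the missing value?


The missing value is Sam's city
From query: Sam's city = Lisbon

ANSWER: Lisbon


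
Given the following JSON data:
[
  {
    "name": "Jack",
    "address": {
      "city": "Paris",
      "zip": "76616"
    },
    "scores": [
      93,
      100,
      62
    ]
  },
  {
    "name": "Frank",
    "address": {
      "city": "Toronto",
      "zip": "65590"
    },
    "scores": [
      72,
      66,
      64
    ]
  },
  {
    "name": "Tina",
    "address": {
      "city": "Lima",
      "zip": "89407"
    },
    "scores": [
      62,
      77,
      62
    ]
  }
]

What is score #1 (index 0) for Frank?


Path: records[1].scores[0]
Value: 72

ANSWER: 72


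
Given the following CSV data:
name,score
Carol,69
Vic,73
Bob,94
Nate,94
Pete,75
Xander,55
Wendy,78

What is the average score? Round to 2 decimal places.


Scores: 69, 73, 94, 94, 75, 55, 78
Sum = 538
Count = 7
Average = 538 / 7 = 76.86

ANSWER: 76.86


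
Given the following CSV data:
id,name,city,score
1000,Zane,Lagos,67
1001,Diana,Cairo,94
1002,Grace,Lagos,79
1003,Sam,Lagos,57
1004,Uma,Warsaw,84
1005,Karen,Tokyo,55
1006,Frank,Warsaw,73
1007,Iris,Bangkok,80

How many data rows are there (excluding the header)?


Counting rows (excluding header):
Header: id,name,city,score
Data rows: 8

ANSWER: 8


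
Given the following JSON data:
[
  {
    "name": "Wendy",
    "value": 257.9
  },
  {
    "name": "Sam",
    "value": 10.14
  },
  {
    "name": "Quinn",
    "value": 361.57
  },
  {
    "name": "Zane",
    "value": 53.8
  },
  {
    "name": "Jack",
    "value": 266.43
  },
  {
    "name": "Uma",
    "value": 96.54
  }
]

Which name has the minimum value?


Comparing values:
  Wendy: 257.9
  Sam: 10.14
  Quinn: 361.57
  Zane: 53.8
  Jack: 266.43
  Uma: 96.54
Minimum: Sam (10.14)

ANSWER: Sam


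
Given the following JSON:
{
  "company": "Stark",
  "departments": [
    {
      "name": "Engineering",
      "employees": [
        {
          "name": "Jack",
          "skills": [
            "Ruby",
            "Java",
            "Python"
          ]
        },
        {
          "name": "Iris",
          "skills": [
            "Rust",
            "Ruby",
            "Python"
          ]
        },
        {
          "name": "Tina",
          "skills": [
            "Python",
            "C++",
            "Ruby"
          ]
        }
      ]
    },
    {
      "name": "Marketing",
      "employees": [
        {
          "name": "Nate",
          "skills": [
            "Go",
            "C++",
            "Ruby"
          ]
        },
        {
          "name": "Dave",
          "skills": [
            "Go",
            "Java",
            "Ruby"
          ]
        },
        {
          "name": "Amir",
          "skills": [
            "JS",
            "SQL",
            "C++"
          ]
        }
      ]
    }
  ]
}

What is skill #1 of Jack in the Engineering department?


Path: departments[0].employees[0].skills[0]
Value: Ruby

ANSWER: Ruby


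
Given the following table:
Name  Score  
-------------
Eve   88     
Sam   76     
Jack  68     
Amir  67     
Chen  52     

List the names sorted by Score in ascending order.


Sorting by Score (ascending):
  Chen: 52
  Amir: 67
  Jack: 68
  Sam: 76
  Eve: 88


ANSWER: Chen, Amir, Jack, Sam, Eve


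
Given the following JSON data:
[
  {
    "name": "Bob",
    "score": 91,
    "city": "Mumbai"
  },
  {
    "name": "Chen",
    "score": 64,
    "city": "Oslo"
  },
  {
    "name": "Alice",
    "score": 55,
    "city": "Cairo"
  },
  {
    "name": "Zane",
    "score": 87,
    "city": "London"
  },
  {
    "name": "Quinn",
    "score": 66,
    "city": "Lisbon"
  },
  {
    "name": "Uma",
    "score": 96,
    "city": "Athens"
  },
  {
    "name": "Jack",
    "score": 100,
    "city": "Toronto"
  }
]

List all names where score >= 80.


Filtering records where score >= 80:
  Bob (score=91) -> YES
  Chen (score=64) -> no
  Alice (score=55) -> no
  Zane (score=87) -> YES
  Quinn (score=66) -> no
  Uma (score=96) -> YES
  Jack (score=100) -> YES


ANSWER: Bob, Zane, Uma, Jack


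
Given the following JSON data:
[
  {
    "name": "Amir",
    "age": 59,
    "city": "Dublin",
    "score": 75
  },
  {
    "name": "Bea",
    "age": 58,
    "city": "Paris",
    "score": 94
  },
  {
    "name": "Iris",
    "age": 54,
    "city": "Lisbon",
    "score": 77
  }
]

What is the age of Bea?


Looking up record where name = Bea
Record index: 1
Field 'age' = 58

ANSWER: 58


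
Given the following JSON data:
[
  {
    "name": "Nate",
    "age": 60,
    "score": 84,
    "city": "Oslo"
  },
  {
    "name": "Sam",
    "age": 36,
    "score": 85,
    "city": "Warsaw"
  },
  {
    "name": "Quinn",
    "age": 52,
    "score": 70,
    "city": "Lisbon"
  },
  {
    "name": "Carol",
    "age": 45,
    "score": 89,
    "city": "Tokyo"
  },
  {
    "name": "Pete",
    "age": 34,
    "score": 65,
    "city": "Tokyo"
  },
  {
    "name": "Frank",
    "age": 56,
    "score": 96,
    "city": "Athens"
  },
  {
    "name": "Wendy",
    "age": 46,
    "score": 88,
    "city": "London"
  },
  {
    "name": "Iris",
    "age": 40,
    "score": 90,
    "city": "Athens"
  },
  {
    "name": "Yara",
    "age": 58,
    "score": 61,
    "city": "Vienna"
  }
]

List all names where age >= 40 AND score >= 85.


Checking both conditions:
  Nate (age=60, score=84) -> no
  Sam (age=36, score=85) -> no
  Quinn (age=52, score=70) -> no
  Carol (age=45, score=89) -> YES
  Pete (age=34, score=65) -> no
  Frank (age=56, score=96) -> YES
  Wendy (age=46, score=88) -> YES
  Iris (age=40, score=90) -> YES
  Yara (age=58, score=61) -> no


ANSWER: Carol, Frank, Wendy, Iris


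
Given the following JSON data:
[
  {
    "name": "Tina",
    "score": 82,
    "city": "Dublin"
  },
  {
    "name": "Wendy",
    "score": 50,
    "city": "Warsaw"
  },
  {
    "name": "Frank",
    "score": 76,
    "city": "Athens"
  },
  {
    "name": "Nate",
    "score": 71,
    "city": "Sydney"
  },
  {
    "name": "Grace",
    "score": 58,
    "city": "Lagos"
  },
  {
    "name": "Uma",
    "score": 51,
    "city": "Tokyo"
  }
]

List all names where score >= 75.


Filtering records where score >= 75:
  Tina (score=82) -> YES
  Wendy (score=50) -> no
  Frank (score=76) -> YES
  Nate (score=71) -> no
  Grace (score=58) -> no
  Uma (score=51) -> no


ANSWER: Tina, Frank


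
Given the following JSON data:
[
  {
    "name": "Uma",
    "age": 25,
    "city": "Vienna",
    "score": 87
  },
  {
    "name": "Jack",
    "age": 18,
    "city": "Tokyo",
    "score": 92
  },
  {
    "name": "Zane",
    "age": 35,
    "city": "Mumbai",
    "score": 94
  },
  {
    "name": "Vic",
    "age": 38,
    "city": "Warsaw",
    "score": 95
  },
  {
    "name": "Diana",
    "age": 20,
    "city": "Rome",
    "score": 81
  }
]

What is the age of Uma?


Looking up record where name = Uma
Record index: 0
Field 'age' = 25

ANSWER: 25


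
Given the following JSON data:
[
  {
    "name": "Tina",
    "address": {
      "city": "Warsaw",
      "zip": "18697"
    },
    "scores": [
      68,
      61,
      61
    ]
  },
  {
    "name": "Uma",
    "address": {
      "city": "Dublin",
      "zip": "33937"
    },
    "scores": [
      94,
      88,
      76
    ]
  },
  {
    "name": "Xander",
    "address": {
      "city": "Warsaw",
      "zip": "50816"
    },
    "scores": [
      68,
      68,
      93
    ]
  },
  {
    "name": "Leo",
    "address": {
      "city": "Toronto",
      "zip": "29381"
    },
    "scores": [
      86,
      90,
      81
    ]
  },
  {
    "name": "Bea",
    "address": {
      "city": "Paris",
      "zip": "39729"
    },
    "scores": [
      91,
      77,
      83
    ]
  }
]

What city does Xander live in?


Path: records[2].address.city
Value: Warsaw

ANSWER: Warsaw


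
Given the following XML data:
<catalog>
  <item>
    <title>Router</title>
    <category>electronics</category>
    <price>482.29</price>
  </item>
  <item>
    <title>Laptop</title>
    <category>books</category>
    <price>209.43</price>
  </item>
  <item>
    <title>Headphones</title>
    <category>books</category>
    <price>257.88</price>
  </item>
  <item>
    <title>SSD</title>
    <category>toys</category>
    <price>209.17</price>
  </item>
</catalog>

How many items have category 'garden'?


Scanning <item> elements for <category>garden</category>:
Count: 0

ANSWER: 0


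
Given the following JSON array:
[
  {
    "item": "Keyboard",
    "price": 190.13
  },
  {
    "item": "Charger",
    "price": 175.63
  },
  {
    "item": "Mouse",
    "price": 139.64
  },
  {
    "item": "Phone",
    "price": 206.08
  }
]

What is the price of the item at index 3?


Array index 3 -> Phone
price = 206.08

ANSWER: 206.08


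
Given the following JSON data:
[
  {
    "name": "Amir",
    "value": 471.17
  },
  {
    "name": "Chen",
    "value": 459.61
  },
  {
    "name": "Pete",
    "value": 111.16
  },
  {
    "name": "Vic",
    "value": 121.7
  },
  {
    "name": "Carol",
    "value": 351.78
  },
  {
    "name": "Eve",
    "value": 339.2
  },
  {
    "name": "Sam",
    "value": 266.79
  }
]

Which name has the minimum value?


Comparing values:
  Amir: 471.17
  Chen: 459.61
  Pete: 111.16
  Vic: 121.7
  Carol: 351.78
  Eve: 339.2
  Sam: 266.79
Minimum: Pete (111.16)

ANSWER: Pete


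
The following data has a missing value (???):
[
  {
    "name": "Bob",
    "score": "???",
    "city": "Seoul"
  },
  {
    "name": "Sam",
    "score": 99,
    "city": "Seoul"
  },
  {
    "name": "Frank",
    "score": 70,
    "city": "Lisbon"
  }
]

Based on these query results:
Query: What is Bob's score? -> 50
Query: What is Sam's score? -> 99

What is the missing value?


The missing value is Bob's score
From query: Bob's score = 50

ANSWER: 50


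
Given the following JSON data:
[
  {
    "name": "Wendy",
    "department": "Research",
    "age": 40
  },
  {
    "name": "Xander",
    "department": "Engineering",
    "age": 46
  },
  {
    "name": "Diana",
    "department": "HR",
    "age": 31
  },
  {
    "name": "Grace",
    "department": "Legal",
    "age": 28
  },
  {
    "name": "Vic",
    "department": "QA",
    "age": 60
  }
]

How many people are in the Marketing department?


Scanning records for department = Marketing
  No matches found
Count: 0

ANSWER: 0


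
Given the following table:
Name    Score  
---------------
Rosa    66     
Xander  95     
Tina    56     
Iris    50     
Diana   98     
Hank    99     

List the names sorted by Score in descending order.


Sorting by Score (descending):
  Hank: 99
  Diana: 98
  Xander: 95
  Rosa: 66
  Tina: 56
  Iris: 50


ANSWER: Hank, Diana, Xander, Rosa, Tina, Iris


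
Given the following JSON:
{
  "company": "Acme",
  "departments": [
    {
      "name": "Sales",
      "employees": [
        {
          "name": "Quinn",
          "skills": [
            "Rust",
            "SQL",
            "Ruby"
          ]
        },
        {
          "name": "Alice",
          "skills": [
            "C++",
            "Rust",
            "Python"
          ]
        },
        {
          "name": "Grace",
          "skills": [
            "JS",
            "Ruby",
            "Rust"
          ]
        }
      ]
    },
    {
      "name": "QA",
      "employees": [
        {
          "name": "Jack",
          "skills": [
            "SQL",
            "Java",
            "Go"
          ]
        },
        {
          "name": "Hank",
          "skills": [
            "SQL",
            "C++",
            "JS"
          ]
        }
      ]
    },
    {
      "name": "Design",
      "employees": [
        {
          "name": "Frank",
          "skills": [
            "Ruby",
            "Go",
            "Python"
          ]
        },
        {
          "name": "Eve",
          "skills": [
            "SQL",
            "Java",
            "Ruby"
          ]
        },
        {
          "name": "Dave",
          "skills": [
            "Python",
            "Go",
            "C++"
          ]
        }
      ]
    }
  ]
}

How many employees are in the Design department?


Path: departments[2].employees
Count: 3

ANSWER: 3


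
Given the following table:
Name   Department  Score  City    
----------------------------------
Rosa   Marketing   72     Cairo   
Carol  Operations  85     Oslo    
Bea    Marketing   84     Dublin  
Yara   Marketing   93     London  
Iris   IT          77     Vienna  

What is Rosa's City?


Row 1: Rosa
City = Cairo

ANSWER: Cairo


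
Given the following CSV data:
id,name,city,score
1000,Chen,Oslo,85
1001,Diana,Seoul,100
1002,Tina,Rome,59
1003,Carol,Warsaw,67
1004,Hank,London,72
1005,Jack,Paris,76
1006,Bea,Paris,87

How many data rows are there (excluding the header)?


Counting rows (excluding header):
Header: id,name,city,score
Data rows: 7

ANSWER: 7


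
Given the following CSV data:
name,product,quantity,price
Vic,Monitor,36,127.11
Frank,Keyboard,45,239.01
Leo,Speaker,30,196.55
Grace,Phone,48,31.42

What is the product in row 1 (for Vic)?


Row 1: Vic
Column 'product' = Monitor

ANSWER: Monitor


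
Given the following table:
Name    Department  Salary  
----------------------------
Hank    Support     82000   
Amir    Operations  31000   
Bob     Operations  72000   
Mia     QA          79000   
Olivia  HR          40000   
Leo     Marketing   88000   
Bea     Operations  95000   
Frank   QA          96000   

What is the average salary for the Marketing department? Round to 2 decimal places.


Marketing department members:
  Leo: 88000
Sum = 88000
Count = 1
Average = 88000 / 1 = 88000.00

ANSWER: 88000.00


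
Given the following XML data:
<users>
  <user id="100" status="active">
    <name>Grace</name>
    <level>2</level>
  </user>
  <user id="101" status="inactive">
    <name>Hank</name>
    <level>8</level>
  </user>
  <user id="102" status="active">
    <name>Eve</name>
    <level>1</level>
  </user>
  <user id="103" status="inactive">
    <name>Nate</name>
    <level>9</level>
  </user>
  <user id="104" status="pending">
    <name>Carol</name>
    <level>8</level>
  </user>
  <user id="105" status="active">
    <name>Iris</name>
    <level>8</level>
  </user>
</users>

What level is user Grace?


Finding user: Grace
<level>2</level>

ANSWER: 2


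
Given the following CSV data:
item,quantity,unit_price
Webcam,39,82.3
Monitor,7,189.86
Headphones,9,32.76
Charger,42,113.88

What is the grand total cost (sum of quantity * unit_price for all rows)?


Computing row totals:
  Webcam: 39 * 82.3 = 3209.7
  Monitor: 7 * 189.86 = 1329.02
  Headphones: 9 * 32.76 = 294.84
  Charger: 42 * 113.88 = 4782.96
Grand total = 3209.7 + 1329.02 + 294.84 + 4782.96 = 9616.52

ANSWER: 9616.52


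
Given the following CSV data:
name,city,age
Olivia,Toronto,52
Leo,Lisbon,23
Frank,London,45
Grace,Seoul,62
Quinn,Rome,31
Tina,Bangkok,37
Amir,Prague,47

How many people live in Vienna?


Scanning city column for 'Vienna':
Total matches: 0

ANSWER: 0


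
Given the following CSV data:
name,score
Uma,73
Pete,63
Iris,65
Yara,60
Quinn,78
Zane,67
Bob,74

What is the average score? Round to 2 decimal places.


Scores: 73, 63, 65, 60, 78, 67, 74
Sum = 480
Count = 7
Average = 480 / 7 = 68.57

ANSWER: 68.57


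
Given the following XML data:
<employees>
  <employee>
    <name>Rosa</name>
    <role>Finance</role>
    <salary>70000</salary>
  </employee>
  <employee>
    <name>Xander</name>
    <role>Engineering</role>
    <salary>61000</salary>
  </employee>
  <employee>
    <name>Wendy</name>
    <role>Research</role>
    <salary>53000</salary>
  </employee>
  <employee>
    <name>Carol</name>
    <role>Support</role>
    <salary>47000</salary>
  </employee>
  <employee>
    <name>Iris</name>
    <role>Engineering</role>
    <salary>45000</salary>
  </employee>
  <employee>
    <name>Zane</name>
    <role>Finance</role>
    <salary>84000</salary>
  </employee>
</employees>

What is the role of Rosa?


Searching for <employee> with <name>Rosa</name>
Found at position 1
<role>Finance</role>

ANSWER: Finance


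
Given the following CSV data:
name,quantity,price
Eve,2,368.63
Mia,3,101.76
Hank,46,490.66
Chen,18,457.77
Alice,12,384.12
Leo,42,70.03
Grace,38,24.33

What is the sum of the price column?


Values in 'price' column:
  Row 1: 368.63
  Row 2: 101.76
  Row 3: 490.66
  Row 4: 457.77
  Row 5: 384.12
  Row 6: 70.03
  Row 7: 24.33
Sum = 368.63 + 101.76 + 490.66 + 457.77 + 384.12 + 70.03 + 24.33 = 1897.3

ANSWER: 1897.3


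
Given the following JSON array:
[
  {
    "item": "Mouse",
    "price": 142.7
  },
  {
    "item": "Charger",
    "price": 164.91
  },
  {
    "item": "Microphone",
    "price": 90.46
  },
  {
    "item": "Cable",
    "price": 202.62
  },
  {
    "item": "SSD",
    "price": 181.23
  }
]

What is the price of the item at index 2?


Array index 2 -> Microphone
price = 90.46

ANSWER: 90.46


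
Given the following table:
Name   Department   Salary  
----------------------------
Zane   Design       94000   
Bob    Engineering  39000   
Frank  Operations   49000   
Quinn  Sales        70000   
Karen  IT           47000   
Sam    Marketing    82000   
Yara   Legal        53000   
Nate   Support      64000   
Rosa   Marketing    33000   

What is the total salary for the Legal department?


Legal department members:
  Yara: 53000
Total = 53000 = 53000

ANSWER: 53000


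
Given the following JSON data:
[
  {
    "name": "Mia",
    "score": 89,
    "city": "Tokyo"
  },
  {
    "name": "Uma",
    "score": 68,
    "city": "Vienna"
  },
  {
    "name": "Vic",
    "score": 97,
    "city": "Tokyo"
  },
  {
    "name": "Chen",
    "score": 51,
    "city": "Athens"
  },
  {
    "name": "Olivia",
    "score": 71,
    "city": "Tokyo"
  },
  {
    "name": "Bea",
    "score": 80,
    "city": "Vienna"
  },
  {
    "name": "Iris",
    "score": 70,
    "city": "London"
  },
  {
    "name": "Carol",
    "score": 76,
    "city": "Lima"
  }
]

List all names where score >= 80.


Filtering records where score >= 80:
  Mia (score=89) -> YES
  Uma (score=68) -> no
  Vic (score=97) -> YES
  Chen (score=51) -> no
  Olivia (score=71) -> no
  Bea (score=80) -> YES
  Iris (score=70) -> no
  Carol (score=76) -> no


ANSWER: Mia, Vic, Bea


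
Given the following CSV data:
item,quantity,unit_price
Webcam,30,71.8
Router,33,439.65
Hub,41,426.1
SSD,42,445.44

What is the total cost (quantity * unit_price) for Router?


Row: Router
quantity = 33
unit_price = 439.65
total = 33 * 439.65 = 14508.45

ANSWER: 14508.45


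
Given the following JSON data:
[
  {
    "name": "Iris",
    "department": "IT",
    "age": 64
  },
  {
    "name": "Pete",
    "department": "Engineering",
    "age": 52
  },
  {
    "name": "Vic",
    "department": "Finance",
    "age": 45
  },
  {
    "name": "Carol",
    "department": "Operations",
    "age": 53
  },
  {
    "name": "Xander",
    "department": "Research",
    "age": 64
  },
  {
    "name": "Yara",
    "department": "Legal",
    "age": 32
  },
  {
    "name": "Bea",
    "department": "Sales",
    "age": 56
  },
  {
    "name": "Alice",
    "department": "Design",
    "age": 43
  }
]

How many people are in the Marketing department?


Scanning records for department = Marketing
  No matches found
Count: 0

ANSWER: 0


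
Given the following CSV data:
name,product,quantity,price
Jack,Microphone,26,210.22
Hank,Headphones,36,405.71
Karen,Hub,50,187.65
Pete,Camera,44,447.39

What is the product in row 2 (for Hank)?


Row 2: Hank
Column 'product' = Headphones

ANSWER: Headphones


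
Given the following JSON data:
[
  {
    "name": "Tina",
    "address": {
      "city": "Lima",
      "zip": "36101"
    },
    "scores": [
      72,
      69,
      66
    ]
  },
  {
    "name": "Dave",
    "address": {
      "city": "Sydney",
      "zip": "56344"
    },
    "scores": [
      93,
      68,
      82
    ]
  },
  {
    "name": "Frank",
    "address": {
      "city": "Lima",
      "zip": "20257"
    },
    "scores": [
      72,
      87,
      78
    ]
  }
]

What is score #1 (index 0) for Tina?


Path: records[0].scores[0]
Value: 72

ANSWER: 72


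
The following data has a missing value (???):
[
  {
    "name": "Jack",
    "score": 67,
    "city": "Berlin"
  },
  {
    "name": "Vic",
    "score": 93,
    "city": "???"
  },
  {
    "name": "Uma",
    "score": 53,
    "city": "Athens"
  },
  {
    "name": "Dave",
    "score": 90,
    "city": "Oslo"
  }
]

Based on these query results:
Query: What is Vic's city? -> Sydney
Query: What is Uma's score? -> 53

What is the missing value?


The missing value is Vic's city
From query: Vic's city = Sydney

ANSWER: Sydney


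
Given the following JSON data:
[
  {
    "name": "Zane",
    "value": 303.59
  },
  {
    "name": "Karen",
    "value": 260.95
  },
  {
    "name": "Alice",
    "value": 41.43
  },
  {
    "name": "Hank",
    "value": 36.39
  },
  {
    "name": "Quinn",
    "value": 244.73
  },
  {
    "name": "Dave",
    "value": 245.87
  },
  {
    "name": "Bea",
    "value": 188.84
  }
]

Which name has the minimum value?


Comparing values:
  Zane: 303.59
  Karen: 260.95
  Alice: 41.43
  Hank: 36.39
  Quinn: 244.73
  Dave: 245.87
  Bea: 188.84
Minimum: Hank (36.39)

ANSWER: Hank


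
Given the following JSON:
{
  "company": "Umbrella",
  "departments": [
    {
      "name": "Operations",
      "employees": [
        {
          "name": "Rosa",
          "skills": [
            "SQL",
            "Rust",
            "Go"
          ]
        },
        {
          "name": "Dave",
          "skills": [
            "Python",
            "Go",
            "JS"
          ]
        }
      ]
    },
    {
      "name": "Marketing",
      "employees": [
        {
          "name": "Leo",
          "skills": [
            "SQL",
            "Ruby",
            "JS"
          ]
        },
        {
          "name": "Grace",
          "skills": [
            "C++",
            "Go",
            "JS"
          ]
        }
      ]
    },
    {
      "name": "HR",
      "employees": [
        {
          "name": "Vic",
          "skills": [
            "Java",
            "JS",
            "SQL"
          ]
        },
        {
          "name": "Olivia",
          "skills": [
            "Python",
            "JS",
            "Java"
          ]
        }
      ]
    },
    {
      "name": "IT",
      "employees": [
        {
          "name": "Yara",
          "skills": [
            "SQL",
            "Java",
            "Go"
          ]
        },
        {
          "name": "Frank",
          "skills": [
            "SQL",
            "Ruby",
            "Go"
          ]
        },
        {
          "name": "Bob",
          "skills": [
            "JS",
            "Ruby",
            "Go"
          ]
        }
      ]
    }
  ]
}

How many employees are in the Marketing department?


Path: departments[1].employees
Count: 2

ANSWER: 2


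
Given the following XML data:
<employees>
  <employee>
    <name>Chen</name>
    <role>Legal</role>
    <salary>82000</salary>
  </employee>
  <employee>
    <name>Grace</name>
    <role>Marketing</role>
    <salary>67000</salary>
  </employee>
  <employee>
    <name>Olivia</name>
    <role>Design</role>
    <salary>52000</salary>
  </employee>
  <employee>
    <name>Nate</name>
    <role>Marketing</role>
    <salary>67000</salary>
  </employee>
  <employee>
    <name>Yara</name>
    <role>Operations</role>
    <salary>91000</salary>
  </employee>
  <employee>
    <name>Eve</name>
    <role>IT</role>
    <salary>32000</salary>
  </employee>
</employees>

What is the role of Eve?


Searching for <employee> with <name>Eve</name>
Found at position 6
<role>IT</role>

ANSWER: IT


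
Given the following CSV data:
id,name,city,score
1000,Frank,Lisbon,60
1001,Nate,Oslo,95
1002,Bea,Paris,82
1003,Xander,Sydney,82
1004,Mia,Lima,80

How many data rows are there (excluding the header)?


Counting rows (excluding header):
Header: id,name,city,score
Data rows: 5

ANSWER: 5


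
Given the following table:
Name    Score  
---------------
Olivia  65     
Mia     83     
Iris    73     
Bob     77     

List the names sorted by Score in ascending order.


Sorting by Score (ascending):
  Olivia: 65
  Iris: 73
  Bob: 77
  Mia: 83


ANSWER: Olivia, Iris, Bob, Mia


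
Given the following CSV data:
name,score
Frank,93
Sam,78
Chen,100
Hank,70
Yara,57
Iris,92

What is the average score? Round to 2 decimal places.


Scores: 93, 78, 100, 70, 57, 92
Sum = 490
Count = 6
Average = 490 / 6 = 81.67

ANSWER: 81.67


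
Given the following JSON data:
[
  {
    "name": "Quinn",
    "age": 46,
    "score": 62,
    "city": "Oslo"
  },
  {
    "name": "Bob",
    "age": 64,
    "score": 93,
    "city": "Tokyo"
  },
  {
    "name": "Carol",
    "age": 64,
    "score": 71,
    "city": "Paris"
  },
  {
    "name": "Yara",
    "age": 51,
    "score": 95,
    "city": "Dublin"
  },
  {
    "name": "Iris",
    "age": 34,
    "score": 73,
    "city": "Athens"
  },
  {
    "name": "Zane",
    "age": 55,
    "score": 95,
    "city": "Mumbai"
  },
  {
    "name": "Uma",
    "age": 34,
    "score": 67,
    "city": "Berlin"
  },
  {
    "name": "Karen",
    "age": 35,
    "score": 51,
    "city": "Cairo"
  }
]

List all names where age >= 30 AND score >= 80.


Checking both conditions:
  Quinn (age=46, score=62) -> no
  Bob (age=64, score=93) -> YES
  Carol (age=64, score=71) -> no
  Yara (age=51, score=95) -> YES
  Iris (age=34, score=73) -> no
  Zane (age=55, score=95) -> YES
  Uma (age=34, score=67) -> no
  Karen (age=35, score=51) -> no


ANSWER: Bob, Yara, Zane


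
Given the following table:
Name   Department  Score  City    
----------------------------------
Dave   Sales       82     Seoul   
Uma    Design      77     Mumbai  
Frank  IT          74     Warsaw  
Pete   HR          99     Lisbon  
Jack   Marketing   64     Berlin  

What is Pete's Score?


Row 4: Pete
Score = 99

ANSWER: 99


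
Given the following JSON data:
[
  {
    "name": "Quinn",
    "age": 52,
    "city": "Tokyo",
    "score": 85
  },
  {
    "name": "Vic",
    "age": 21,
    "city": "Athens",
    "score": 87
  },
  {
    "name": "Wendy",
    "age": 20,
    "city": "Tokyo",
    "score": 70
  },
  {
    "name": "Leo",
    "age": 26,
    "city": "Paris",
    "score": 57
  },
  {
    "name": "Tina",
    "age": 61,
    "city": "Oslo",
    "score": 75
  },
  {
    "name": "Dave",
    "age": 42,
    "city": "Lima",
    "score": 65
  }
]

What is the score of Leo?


Looking up record where name = Leo
Record index: 3
Field 'score' = 57

ANSWER: 57


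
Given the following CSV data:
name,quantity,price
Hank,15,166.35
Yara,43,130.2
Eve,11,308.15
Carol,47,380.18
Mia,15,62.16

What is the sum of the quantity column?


Values in 'quantity' column:
  Row 1: 15
  Row 2: 43
  Row 3: 11
  Row 4: 47
  Row 5: 15
Sum = 15 + 43 + 11 + 47 + 15 = 131

ANSWER: 131


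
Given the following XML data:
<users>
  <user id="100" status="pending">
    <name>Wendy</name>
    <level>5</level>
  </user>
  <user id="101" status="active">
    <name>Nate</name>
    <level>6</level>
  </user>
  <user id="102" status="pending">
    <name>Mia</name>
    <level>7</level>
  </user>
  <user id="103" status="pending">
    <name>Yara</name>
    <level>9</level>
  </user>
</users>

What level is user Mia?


Finding user: Mia
<level>7</level>

ANSWER: 7


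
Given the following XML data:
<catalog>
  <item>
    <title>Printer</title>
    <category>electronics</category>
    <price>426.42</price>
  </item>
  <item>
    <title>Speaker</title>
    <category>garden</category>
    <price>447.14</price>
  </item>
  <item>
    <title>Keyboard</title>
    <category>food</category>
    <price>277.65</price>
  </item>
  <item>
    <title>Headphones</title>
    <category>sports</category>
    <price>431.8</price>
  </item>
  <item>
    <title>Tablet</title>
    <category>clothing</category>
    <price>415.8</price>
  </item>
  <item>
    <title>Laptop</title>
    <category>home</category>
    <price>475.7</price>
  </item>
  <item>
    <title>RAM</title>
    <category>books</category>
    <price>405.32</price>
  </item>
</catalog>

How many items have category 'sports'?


Scanning <item> elements for <category>sports</category>:
  Item 4: Headphones -> MATCH
Count: 1

ANSWER: 1


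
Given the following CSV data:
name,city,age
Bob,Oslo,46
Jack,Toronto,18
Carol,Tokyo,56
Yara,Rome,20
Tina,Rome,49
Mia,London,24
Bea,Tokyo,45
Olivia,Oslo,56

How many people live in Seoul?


Scanning city column for 'Seoul':
Total matches: 0

ANSWER: 0


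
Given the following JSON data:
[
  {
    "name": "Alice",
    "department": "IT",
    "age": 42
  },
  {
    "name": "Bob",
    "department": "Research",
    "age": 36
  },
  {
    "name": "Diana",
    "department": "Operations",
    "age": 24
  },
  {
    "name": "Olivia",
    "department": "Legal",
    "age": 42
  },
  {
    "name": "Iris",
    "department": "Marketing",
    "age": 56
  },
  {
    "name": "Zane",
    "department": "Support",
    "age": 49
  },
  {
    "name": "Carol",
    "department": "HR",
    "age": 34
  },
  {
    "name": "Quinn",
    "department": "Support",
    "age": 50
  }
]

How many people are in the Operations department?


Scanning records for department = Operations
  Record 2: Diana
Count: 1

ANSWER: 1


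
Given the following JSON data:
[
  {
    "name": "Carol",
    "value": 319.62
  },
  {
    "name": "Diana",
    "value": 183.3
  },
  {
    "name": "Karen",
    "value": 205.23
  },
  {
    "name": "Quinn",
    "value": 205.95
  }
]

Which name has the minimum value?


Comparing values:
  Carol: 319.62
  Diana: 183.3
  Karen: 205.23
  Quinn: 205.95
Minimum: Diana (183.3)

ANSWER: Diana


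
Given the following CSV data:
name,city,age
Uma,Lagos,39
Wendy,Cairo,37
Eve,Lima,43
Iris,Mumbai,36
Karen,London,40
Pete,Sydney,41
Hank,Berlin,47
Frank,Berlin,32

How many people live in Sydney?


Scanning city column for 'Sydney':
  Row 6: Pete -> MATCH
Total matches: 1

ANSWER: 1


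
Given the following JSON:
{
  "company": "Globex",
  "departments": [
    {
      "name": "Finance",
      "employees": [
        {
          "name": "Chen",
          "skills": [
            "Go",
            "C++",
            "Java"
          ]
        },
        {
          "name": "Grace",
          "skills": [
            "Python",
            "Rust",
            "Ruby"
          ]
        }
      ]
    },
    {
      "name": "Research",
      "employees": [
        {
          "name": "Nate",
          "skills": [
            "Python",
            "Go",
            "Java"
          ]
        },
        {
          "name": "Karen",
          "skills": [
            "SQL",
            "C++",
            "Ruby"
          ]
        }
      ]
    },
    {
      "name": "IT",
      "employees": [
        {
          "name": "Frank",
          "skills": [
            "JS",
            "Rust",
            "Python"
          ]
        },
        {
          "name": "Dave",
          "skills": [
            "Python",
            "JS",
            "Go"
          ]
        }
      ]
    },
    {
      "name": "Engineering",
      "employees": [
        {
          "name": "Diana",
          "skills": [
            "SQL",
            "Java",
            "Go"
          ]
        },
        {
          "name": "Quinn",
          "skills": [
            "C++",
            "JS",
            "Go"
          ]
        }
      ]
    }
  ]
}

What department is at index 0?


Path: departments[0].name
Value: Finance

ANSWER: Finance
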